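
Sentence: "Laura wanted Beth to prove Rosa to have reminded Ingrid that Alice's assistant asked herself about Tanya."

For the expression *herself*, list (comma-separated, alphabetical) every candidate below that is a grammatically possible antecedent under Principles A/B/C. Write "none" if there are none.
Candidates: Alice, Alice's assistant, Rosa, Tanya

Alice's assistant

*herself* is a reflexive; Principle A requires it to be bound within its binding domain — the clause headed by 'asked'.
— Alice: possessor inside the subject DP of the clause headed by 'asked'; does not c-command the reflexive — cannot bind it (Principle A).
— Alice's assistant: subject of the clause headed by 'asked'; c-commands the reflexive within its binding domain — allowed (Principle A).
— Rosa: subject of the clause headed by 'reminded'; c-commands the reflexive but lies outside its binding domain — cannot bind it (Principle A).
— Tanya: second object of the clause headed by 'asked'; does not c-command the reflexive — cannot bind it (Principle A).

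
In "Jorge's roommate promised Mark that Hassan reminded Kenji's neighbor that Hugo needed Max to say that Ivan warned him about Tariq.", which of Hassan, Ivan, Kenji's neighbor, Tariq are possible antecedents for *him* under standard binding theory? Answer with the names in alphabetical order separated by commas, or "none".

Hassan, Kenji's neighbor

*him* is a pronoun; Principle B requires it to be free in its binding domain — the clause headed by 'warned'.
— Hassan: subject of the clause headed by 'reminded'; c-commands the pronoun but lies outside its binding domain — allowed.
— Ivan: subject of the clause headed by 'warned'; c-commands the pronoun within its binding domain — blocked (Principle B).
— Kenji's neighbor: object of the clause headed by 'reminded'; c-commands the pronoun but lies outside its binding domain — allowed.
— Tariq: second object of the clause headed by 'warned'; is c-commanded by the pronoun; coreference would bind this R-expression — blocked (Principle C).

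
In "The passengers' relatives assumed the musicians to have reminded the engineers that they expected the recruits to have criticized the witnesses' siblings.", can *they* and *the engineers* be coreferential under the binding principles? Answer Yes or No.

*the engineers* is an R-expression; Principle C requires it to be free (not bound by any c-commanding expression).
— they: subject of the clause headed by 'expected'; the pronoun does not c-command the R-expression — coreference allowed.

Yes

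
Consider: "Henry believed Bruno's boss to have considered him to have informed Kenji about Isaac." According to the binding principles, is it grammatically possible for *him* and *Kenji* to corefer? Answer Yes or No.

*him* is a pronoun; Principle B requires it to be free in its binding domain — the clause headed by 'considered'.
— Kenji: object of the clause headed by 'informed'; is c-commanded by the pronoun; coreference would bind this R-expression — blocked (Principle C).

No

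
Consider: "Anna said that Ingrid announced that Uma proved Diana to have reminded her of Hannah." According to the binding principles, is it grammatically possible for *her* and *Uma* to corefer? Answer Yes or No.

*her* is a pronoun; Principle B requires it to be free in its binding domain — the clause headed by 'reminded'.
— Uma: subject of the clause headed by 'proved'; c-commands the pronoun but lies outside its binding domain — allowed.

Yes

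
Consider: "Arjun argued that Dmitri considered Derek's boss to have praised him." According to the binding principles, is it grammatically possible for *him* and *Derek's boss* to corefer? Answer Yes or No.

No

*him* is a pronoun; Principle B requires it to be free in its binding domain — the clause headed by 'praised'.
— Derek's boss: subject of the clause headed by 'praised'; c-commands the pronoun within its binding domain — blocked (Principle B).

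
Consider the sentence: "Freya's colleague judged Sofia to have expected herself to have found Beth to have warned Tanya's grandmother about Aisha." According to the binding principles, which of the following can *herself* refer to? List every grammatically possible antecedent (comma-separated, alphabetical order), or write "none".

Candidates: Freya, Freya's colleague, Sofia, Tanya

*herself* is a reflexive; Principle A requires it to be bound within its binding domain — the clause headed by 'expected'.
— Freya: possessor inside the subject DP of the matrix clause; does not c-command the reflexive — cannot bind it (Principle A).
— Freya's colleague: subject of the matrix clause; c-commands the reflexive but lies outside its binding domain — cannot bind it (Principle A).
— Sofia: subject of the clause headed by 'expected'; c-commands the reflexive within its binding domain — allowed (Principle A).
— Tanya: possessor inside the object DP of the clause headed by 'warned'; does not c-command the reflexive — cannot bind it (Principle A).

Sofia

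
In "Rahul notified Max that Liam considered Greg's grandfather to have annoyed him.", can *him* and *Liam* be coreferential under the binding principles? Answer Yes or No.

Yes

*Liam* is an R-expression; Principle C requires it to be free (not bound by any c-commanding expression).
— him: object of the clause headed by 'annoyed'; the pronoun does not c-command the R-expression — coreference allowed.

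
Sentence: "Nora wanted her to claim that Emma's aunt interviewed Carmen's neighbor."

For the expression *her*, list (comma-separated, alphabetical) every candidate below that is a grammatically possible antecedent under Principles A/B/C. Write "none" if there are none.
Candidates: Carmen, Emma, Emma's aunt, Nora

none

*her* is a pronoun; Principle B requires it to be free in its binding domain — the matrix clause.
— Carmen: possessor inside the object DP of the clause headed by 'interviewed'; is c-commanded by the pronoun; coreference would bind this R-expression — blocked (Principle C).
— Emma: possessor inside the subject DP of the clause headed by 'interviewed'; is c-commanded by the pronoun; coreference would bind this R-expression — blocked (Principle C).
— Emma's aunt: subject of the clause headed by 'interviewed'; is c-commanded by the pronoun; coreference would bind this R-expression — blocked (Principle C).
— Nora: subject of the matrix clause; c-commands the pronoun within its binding domain — blocked (Principle B).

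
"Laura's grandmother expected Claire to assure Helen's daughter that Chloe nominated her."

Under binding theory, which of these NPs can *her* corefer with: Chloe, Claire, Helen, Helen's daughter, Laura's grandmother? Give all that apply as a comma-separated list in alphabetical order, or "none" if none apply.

*her* is a pronoun; Principle B requires it to be free in its binding domain — the clause headed by 'nominated'.
— Chloe: subject of the clause headed by 'nominated'; c-commands the pronoun within its binding domain — blocked (Principle B).
— Claire: subject of the clause headed by 'assure'; c-commands the pronoun but lies outside its binding domain — allowed.
— Helen: possessor inside the object DP of the clause headed by 'assure'; does not c-command the pronoun — Principle B does not apply; allowed.
— Helen's daughter: object of the clause headed by 'assure'; c-commands the pronoun but lies outside its binding domain — allowed.
— Laura's grandmother: subject of the matrix clause; c-commands the pronoun but lies outside its binding domain — allowed.

Claire, Helen, Helen's daughter, Laura's grandmother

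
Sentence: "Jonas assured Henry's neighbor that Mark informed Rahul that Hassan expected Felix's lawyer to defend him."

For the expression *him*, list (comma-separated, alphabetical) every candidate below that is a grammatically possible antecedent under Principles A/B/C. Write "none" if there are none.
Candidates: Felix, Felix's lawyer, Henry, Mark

Felix, Henry, Mark

*him* is a pronoun; Principle B requires it to be free in its binding domain — the clause headed by 'defend'.
— Felix: possessor inside the subject DP of the clause headed by 'defend'; does not c-command the pronoun — Principle B does not apply; allowed.
— Felix's lawyer: subject of the clause headed by 'defend'; c-commands the pronoun within its binding domain — blocked (Principle B).
— Henry: possessor inside the object DP of the matrix clause; does not c-command the pronoun — Principle B does not apply; allowed.
— Mark: subject of the clause headed by 'informed'; c-commands the pronoun but lies outside its binding domain — allowed.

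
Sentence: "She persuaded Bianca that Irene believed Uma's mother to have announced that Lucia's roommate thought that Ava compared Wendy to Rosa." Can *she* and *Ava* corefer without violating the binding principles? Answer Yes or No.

No

*Ava* is an R-expression; Principle C requires it to be free (not bound by any c-commanding expression).
— she: subject of the matrix clause; the pronoun c-commands the R-expression — coreference blocked (Principle C).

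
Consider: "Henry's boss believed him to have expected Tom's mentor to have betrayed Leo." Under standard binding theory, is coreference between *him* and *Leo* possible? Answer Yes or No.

*Leo* is an R-expression; Principle C requires it to be free (not bound by any c-commanding expression).
— him: subject of the clause headed by 'expected'; the pronoun c-commands the R-expression — coreference blocked (Principle C).

No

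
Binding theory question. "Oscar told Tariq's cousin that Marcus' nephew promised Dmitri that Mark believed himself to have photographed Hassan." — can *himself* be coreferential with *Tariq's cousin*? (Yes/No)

No

*himself* is a reflexive; Principle A requires it to be bound within its binding domain — the clause headed by 'believed'.
— Tariq's cousin: object of the matrix clause; c-commands the reflexive but lies outside its binding domain — cannot bind it (Principle A).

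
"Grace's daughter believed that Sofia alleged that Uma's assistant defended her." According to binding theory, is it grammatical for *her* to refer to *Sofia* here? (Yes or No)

*Sofia* is an R-expression; Principle C requires it to be free (not bound by any c-commanding expression).
— her: object of the clause headed by 'defended'; the pronoun does not c-command the R-expression — coreference allowed.

Yes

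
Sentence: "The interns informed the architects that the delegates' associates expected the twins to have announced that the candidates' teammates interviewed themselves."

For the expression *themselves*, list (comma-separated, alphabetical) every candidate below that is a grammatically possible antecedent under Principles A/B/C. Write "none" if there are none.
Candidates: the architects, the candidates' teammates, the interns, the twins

*themselves* is a reflexive; Principle A requires it to be bound within its binding domain — the clause headed by 'interviewed'.
— the architects: object of the matrix clause; c-commands the reflexive but lies outside its binding domain — cannot bind it (Principle A).
— the candidates' teammates: subject of the clause headed by 'interviewed'; c-commands the reflexive within its binding domain — allowed (Principle A).
— the interns: subject of the matrix clause; c-commands the reflexive but lies outside its binding domain — cannot bind it (Principle A).
— the twins: subject of the clause headed by 'announced'; c-commands the reflexive but lies outside its binding domain — cannot bind it (Principle A).

the candidates' teammates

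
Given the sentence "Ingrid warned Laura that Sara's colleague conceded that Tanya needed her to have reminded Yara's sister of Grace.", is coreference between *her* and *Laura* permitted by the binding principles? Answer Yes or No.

*her* is a pronoun; Principle B requires it to be free in its binding domain — the clause headed by 'needed'.
— Laura: object of the matrix clause; c-commands the pronoun but lies outside its binding domain — allowed.

Yes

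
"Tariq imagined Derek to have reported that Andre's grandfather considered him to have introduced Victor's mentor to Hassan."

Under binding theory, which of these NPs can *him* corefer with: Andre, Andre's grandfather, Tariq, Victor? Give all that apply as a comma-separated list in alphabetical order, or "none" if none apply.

Andre, Tariq

*him* is a pronoun; Principle B requires it to be free in its binding domain — the clause headed by 'considered'.
— Andre: possessor inside the subject DP of the clause headed by 'considered'; does not c-command the pronoun — Principle B does not apply; allowed.
— Andre's grandfather: subject of the clause headed by 'considered'; c-commands the pronoun within its binding domain — blocked (Principle B).
— Tariq: subject of the matrix clause; c-commands the pronoun but lies outside its binding domain — allowed.
— Victor: possessor inside the object DP of the clause headed by 'introduced'; is c-commanded by the pronoun; coreference would bind this R-expression — blocked (Principle C).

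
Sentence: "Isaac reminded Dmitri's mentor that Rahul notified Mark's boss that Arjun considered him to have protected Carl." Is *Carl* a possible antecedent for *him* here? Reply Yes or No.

*him* is a pronoun; Principle B requires it to be free in its binding domain — the clause headed by 'considered'.
— Carl: object of the clause headed by 'protected'; is c-commanded by the pronoun; coreference would bind this R-expression — blocked (Principle C).

No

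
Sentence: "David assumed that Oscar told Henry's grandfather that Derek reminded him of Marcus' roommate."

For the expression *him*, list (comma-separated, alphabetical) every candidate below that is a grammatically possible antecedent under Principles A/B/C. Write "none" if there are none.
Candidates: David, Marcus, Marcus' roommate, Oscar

David, Oscar

*him* is a pronoun; Principle B requires it to be free in its binding domain — the clause headed by 'reminded'.
— David: subject of the matrix clause; c-commands the pronoun but lies outside its binding domain — allowed.
— Marcus: possessor inside the second object DP of the clause headed by 'reminded'; is c-commanded by the pronoun; coreference would bind this R-expression — blocked (Principle C).
— Marcus' roommate: second object of the clause headed by 'reminded'; is c-commanded by the pronoun; coreference would bind this R-expression — blocked (Principle C).
— Oscar: subject of the clause headed by 'told'; c-commands the pronoun but lies outside its binding domain — allowed.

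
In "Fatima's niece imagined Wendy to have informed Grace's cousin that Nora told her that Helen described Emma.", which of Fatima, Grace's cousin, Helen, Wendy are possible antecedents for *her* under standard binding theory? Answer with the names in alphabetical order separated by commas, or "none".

*her* is a pronoun; Principle B requires it to be free in its binding domain — the clause headed by 'told'.
— Fatima: possessor inside the subject DP of the matrix clause; does not c-command the pronoun — Principle B does not apply; allowed.
— Grace's cousin: object of the clause headed by 'informed'; c-commands the pronoun but lies outside its binding domain — allowed.
— Helen: subject of the clause headed by 'described'; is c-commanded by the pronoun; coreference would bind this R-expression — blocked (Principle C).
— Wendy: subject of the clause headed by 'informed'; c-commands the pronoun but lies outside its binding domain — allowed.

Fatima, Grace's cousin, Wendy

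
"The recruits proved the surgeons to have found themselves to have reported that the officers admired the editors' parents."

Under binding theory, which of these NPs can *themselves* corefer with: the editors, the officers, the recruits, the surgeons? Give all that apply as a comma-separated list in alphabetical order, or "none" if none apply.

the surgeons

*themselves* is a reflexive; Principle A requires it to be bound within its binding domain — the clause headed by 'found'.
— the editors: possessor inside the object DP of the clause headed by 'admired'; does not c-command the reflexive — cannot bind it (Principle A).
— the officers: subject of the clause headed by 'admired'; does not c-command the reflexive — cannot bind it (Principle A).
— the recruits: subject of the matrix clause; c-commands the reflexive but lies outside its binding domain — cannot bind it (Principle A).
— the surgeons: subject of the clause headed by 'found'; c-commands the reflexive within its binding domain — allowed (Principle A).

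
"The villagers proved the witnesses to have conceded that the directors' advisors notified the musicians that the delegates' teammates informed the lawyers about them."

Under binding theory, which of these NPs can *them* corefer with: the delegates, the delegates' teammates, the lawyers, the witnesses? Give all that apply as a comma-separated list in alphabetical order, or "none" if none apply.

the delegates, the witnesses

*them* is a pronoun; Principle B requires it to be free in its binding domain — the clause headed by 'informed'.
— the delegates: possessor inside the subject DP of the clause headed by 'informed'; does not c-command the pronoun — Principle B does not apply; allowed.
— the delegates' teammates: subject of the clause headed by 'informed'; c-commands the pronoun within its binding domain — blocked (Principle B).
— the lawyers: object of the clause headed by 'informed'; c-commands the pronoun within its binding domain — blocked (Principle B).
— the witnesses: subject of the clause headed by 'conceded'; c-commands the pronoun but lies outside its binding domain — allowed.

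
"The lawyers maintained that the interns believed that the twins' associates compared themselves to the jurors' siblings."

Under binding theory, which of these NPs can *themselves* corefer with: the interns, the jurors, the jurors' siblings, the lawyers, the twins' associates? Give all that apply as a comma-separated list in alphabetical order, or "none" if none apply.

the twins' associates

*themselves* is a reflexive; Principle A requires it to be bound within its binding domain — the clause headed by 'compared'.
— the interns: subject of the clause headed by 'believed'; c-commands the reflexive but lies outside its binding domain — cannot bind it (Principle A).
— the jurors: possessor inside the second object DP of the clause headed by 'compared'; does not c-command the reflexive — cannot bind it (Principle A).
— the jurors' siblings: second object of the clause headed by 'compared'; does not c-command the reflexive — cannot bind it (Principle A).
— the lawyers: subject of the matrix clause; c-commands the reflexive but lies outside its binding domain — cannot bind it (Principle A).
— the twins' associates: subject of the clause headed by 'compared'; c-commands the reflexive within its binding domain — allowed (Principle A).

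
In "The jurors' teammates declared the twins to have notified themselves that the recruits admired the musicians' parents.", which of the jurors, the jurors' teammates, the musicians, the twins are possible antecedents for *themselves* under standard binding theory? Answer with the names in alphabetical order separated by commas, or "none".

the twins

*themselves* is a reflexive; Principle A requires it to be bound within its binding domain — the clause headed by 'notified'.
— the jurors: possessor inside the subject DP of the matrix clause; does not c-command the reflexive — cannot bind it (Principle A).
— the jurors' teammates: subject of the matrix clause; c-commands the reflexive but lies outside its binding domain — cannot bind it (Principle A).
— the musicians: possessor inside the object DP of the clause headed by 'admired'; does not c-command the reflexive — cannot bind it (Principle A).
— the twins: subject of the clause headed by 'notified'; c-commands the reflexive within its binding domain — allowed (Principle A).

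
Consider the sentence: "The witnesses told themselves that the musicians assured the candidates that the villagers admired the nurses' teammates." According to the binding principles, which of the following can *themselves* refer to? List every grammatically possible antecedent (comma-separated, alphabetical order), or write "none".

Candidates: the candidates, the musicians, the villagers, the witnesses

the witnesses

*themselves* is a reflexive; Principle A requires it to be bound within its binding domain — the matrix clause.
— the candidates: object of the clause headed by 'assured'; does not c-command the reflexive — cannot bind it (Principle A).
— the musicians: subject of the clause headed by 'assured'; does not c-command the reflexive — cannot bind it (Principle A).
— the villagers: subject of the clause headed by 'admired'; does not c-command the reflexive — cannot bind it (Principle A).
— the witnesses: subject of the matrix clause; c-commands the reflexive within its binding domain — allowed (Principle A).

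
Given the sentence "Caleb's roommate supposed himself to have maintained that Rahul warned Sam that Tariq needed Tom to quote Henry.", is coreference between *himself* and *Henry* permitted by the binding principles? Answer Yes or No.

No

*himself* is a reflexive; Principle A requires it to be bound within its binding domain — the matrix clause.
— Henry: object of the clause headed by 'quote'; does not c-command the reflexive — cannot bind it (Principle A).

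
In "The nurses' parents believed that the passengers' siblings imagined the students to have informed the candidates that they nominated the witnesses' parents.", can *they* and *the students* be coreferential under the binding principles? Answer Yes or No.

Yes

*the students* is an R-expression; Principle C requires it to be free (not bound by any c-commanding expression).
— they: subject of the clause headed by 'nominated'; the pronoun does not c-command the R-expression — coreference allowed.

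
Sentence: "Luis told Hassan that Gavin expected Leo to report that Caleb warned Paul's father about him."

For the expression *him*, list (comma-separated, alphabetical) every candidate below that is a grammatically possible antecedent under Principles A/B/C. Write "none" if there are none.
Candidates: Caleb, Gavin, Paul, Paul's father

Gavin, Paul

*him* is a pronoun; Principle B requires it to be free in its binding domain — the clause headed by 'warned'.
— Caleb: subject of the clause headed by 'warned'; c-commands the pronoun within its binding domain — blocked (Principle B).
— Gavin: subject of the clause headed by 'expected'; c-commands the pronoun but lies outside its binding domain — allowed.
— Paul: possessor inside the object DP of the clause headed by 'warned'; does not c-command the pronoun — Principle B does not apply; allowed.
— Paul's father: object of the clause headed by 'warned'; c-commands the pronoun within its binding domain — blocked (Principle B).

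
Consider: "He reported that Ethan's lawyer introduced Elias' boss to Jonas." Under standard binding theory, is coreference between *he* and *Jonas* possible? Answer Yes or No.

*Jonas* is an R-expression; Principle C requires it to be free (not bound by any c-commanding expression).
— he: subject of the matrix clause; the pronoun c-commands the R-expression — coreference blocked (Principle C).

No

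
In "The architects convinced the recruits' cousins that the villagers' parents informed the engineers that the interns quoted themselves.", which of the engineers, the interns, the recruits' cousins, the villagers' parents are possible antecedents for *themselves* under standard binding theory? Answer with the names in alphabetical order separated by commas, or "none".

*themselves* is a reflexive; Principle A requires it to be bound within its binding domain — the clause headed by 'quoted'.
— the engineers: object of the clause headed by 'informed'; c-commands the reflexive but lies outside its binding domain — cannot bind it (Principle A).
— the interns: subject of the clause headed by 'quoted'; c-commands the reflexive within its binding domain — allowed (Principle A).
— the recruits' cousins: object of the matrix clause; c-commands the reflexive but lies outside its binding domain — cannot bind it (Principle A).
— the villagers' parents: subject of the clause headed by 'informed'; c-commands the reflexive but lies outside its binding domain — cannot bind it (Principle A).

the interns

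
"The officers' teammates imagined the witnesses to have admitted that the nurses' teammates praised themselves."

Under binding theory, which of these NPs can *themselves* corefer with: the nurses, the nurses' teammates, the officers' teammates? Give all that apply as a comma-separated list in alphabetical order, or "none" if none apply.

the nurses' teammates

*themselves* is a reflexive; Principle A requires it to be bound within its binding domain — the clause headed by 'praised'.
— the nurses: possessor inside the subject DP of the clause headed by 'praised'; does not c-command the reflexive — cannot bind it (Principle A).
— the nurses' teammates: subject of the clause headed by 'praised'; c-commands the reflexive within its binding domain — allowed (Principle A).
— the officers' teammates: subject of the matrix clause; c-commands the reflexive but lies outside its binding domain — cannot bind it (Principle A).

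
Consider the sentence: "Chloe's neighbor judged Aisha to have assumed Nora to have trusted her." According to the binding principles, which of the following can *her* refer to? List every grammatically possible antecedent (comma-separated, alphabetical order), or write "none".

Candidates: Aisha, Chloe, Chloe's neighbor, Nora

*her* is a pronoun; Principle B requires it to be free in its binding domain — the clause headed by 'trusted'.
— Aisha: subject of the clause headed by 'assumed'; c-commands the pronoun but lies outside its binding domain — allowed.
— Chloe: possessor inside the subject DP of the matrix clause; does not c-command the pronoun — Principle B does not apply; allowed.
— Chloe's neighbor: subject of the matrix clause; c-commands the pronoun but lies outside its binding domain — allowed.
— Nora: subject of the clause headed by 'trusted'; c-commands the pronoun within its binding domain — blocked (Principle B).

Aisha, Chloe, Chloe's neighbor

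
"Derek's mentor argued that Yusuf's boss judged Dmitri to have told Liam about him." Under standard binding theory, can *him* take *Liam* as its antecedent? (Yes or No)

No

*him* is a pronoun; Principle B requires it to be free in its binding domain — the clause headed by 'told'.
— Liam: object of the clause headed by 'told'; c-commands the pronoun within its binding domain — blocked (Principle B).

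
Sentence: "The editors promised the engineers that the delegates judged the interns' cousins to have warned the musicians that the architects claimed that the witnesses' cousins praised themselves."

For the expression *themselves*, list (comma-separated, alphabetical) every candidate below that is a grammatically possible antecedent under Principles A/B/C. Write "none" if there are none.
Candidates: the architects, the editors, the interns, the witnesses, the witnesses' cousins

the witnesses' cousins

*themselves* is a reflexive; Principle A requires it to be bound within its binding domain — the clause headed by 'praised'.
— the architects: subject of the clause headed by 'claimed'; c-commands the reflexive but lies outside its binding domain — cannot bind it (Principle A).
— the editors: subject of the matrix clause; c-commands the reflexive but lies outside its binding domain — cannot bind it (Principle A).
— the interns: possessor inside the subject DP of the clause headed by 'warned'; does not c-command the reflexive — cannot bind it (Principle A).
— the witnesses: possessor inside the subject DP of the clause headed by 'praised'; does not c-command the reflexive — cannot bind it (Principle A).
— the witnesses' cousins: subject of the clause headed by 'praised'; c-commands the reflexive within its binding domain — allowed (Principle A).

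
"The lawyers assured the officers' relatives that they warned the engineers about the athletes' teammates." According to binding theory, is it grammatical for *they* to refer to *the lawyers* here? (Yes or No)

Yes

*the lawyers* is an R-expression; Principle C requires it to be free (not bound by any c-commanding expression).
— they: subject of the clause headed by 'warned'; the pronoun does not c-command the R-expression — coreference allowed.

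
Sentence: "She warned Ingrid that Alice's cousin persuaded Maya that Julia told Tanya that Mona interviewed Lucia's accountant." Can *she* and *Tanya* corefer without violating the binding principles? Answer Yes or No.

No

*Tanya* is an R-expression; Principle C requires it to be free (not bound by any c-commanding expression).
— she: subject of the matrix clause; the pronoun c-commands the R-expression — coreference blocked (Principle C).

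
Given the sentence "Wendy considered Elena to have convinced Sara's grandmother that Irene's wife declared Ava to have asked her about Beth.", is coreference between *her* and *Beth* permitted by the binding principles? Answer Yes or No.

No

*her* is a pronoun; Principle B requires it to be free in its binding domain — the clause headed by 'asked'.
— Beth: second object of the clause headed by 'asked'; is c-commanded by the pronoun; coreference would bind this R-expression — blocked (Principle C).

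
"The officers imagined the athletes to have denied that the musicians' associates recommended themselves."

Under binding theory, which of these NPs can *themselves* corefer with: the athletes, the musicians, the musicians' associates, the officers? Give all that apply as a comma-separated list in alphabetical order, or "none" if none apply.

the musicians' associates

*themselves* is a reflexive; Principle A requires it to be bound within its binding domain — the clause headed by 'recommended'.
— the athletes: subject of the clause headed by 'denied'; c-commands the reflexive but lies outside its binding domain — cannot bind it (Principle A).
— the musicians: possessor inside the subject DP of the clause headed by 'recommended'; does not c-command the reflexive — cannot bind it (Principle A).
— the musicians' associates: subject of the clause headed by 'recommended'; c-commands the reflexive within its binding domain — allowed (Principle A).
— the officers: subject of the matrix clause; c-commands the reflexive but lies outside its binding domain — cannot bind it (Principle A).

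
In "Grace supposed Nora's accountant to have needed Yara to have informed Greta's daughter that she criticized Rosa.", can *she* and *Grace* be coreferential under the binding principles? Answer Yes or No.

Yes

*Grace* is an R-expression; Principle C requires it to be free (not bound by any c-commanding expression).
— she: subject of the clause headed by 'criticized'; the pronoun does not c-command the R-expression — coreference allowed.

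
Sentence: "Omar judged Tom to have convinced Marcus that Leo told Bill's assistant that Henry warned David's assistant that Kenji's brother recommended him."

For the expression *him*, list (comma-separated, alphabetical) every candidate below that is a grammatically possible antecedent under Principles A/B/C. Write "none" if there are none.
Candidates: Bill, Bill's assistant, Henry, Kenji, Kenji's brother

*him* is a pronoun; Principle B requires it to be free in its binding domain — the clause headed by 'recommended'.
— Bill: possessor inside the object DP of the clause headed by 'told'; does not c-command the pronoun — Principle B does not apply; allowed.
— Bill's assistant: object of the clause headed by 'told'; c-commands the pronoun but lies outside its binding domain — allowed.
— Henry: subject of the clause headed by 'warned'; c-commands the pronoun but lies outside its binding domain — allowed.
— Kenji: possessor inside the subject DP of the clause headed by 'recommended'; does not c-command the pronoun — Principle B does not apply; allowed.
— Kenji's brother: subject of the clause headed by 'recommended'; c-commands the pronoun within its binding domain — blocked (Principle B).

Bill, Bill's assistant, Henry, Kenji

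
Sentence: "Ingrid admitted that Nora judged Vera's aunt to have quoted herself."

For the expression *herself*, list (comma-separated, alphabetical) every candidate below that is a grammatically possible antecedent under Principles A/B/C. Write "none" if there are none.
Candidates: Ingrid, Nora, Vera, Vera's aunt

*herself* is a reflexive; Principle A requires it to be bound within its binding domain — the clause headed by 'quoted'.
— Ingrid: subject of the matrix clause; c-commands the reflexive but lies outside its binding domain — cannot bind it (Principle A).
— Nora: subject of the clause headed by 'judged'; c-commands the reflexive but lies outside its binding domain — cannot bind it (Principle A).
— Vera: possessor inside the subject DP of the clause headed by 'quoted'; does not c-command the reflexive — cannot bind it (Principle A).
— Vera's aunt: subject of the clause headed by 'quoted'; c-commands the reflexive within its binding domain — allowed (Principle A).

Vera's aunt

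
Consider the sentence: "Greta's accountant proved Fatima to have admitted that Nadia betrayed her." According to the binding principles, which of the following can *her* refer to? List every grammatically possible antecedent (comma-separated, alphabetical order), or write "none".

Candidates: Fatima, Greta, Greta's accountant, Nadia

Fatima, Greta, Greta's accountant

*her* is a pronoun; Principle B requires it to be free in its binding domain — the clause headed by 'betrayed'.
— Fatima: subject of the clause headed by 'admitted'; c-commands the pronoun but lies outside its binding domain — allowed.
— Greta: possessor inside the subject DP of the matrix clause; does not c-command the pronoun — Principle B does not apply; allowed.
— Greta's accountant: subject of the matrix clause; c-commands the pronoun but lies outside its binding domain — allowed.
— Nadia: subject of the clause headed by 'betrayed'; c-commands the pronoun within its binding domain — blocked (Principle B).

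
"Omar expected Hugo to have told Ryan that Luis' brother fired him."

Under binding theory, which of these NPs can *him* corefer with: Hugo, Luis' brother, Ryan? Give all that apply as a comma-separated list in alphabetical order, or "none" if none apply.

Hugo, Ryan

*him* is a pronoun; Principle B requires it to be free in its binding domain — the clause headed by 'fired'.
— Hugo: subject of the clause headed by 'told'; c-commands the pronoun but lies outside its binding domain — allowed.
— Luis' brother: subject of the clause headed by 'fired'; c-commands the pronoun within its binding domain — blocked (Principle B).
— Ryan: object of the clause headed by 'told'; c-commands the pronoun but lies outside its binding domain — allowed.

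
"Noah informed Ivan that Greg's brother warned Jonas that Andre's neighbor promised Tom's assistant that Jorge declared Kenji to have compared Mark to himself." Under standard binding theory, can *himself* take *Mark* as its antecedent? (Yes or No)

Yes

*himself* is a reflexive; Principle A requires it to be bound within its binding domain — the clause headed by 'compared'.
— Mark: object of the clause headed by 'compared'; c-commands the reflexive within its binding domain — allowed (Principle A).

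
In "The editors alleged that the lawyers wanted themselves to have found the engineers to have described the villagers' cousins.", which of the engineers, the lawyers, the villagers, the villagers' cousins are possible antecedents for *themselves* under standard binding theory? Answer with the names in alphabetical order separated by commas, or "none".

the lawyers

*themselves* is a reflexive; Principle A requires it to be bound within its binding domain — the clause headed by 'wanted'.
— the engineers: subject of the clause headed by 'described'; does not c-command the reflexive — cannot bind it (Principle A).
— the lawyers: subject of the clause headed by 'wanted'; c-commands the reflexive within its binding domain — allowed (Principle A).
— the villagers: possessor inside the object DP of the clause headed by 'described'; does not c-command the reflexive — cannot bind it (Principle A).
— the villagers' cousins: object of the clause headed by 'described'; does not c-command the reflexive — cannot bind it (Principle A).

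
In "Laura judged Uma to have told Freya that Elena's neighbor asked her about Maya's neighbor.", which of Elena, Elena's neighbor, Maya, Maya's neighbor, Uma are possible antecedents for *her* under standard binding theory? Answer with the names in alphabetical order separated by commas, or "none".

*her* is a pronoun; Principle B requires it to be free in its binding domain — the clause headed by 'asked'.
— Elena: possessor inside the subject DP of the clause headed by 'asked'; does not c-command the pronoun — Principle B does not apply; allowed.
— Elena's neighbor: subject of the clause headed by 'asked'; c-commands the pronoun within its binding domain — blocked (Principle B).
— Maya: possessor inside the second object DP of the clause headed by 'asked'; is c-commanded by the pronoun; coreference would bind this R-expression — blocked (Principle C).
— Maya's neighbor: second object of the clause headed by 'asked'; is c-commanded by the pronoun; coreference would bind this R-expression — blocked (Principle C).
— Uma: subject of the clause headed by 'told'; c-commands the pronoun but lies outside its binding domain — allowed.

Elena, Uma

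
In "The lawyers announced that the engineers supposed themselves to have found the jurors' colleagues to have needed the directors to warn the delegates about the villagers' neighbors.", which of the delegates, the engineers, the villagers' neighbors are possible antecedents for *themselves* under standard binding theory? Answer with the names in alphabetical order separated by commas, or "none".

*themselves* is a reflexive; Principle A requires it to be bound within its binding domain — the clause headed by 'supposed'.
— the delegates: object of the clause headed by 'warn'; does not c-command the reflexive — cannot bind it (Principle A).
— the engineers: subject of the clause headed by 'supposed'; c-commands the reflexive within its binding domain — allowed (Principle A).
— the villagers' neighbors: second object of the clause headed by 'warn'; does not c-command the reflexive — cannot bind it (Principle A).

the engineers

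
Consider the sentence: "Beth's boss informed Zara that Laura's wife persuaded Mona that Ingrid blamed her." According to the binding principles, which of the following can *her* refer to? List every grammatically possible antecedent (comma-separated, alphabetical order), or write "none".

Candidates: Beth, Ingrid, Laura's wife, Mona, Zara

*her* is a pronoun; Principle B requires it to be free in its binding domain — the clause headed by 'blamed'.
— Beth: possessor inside the subject DP of the matrix clause; does not c-command the pronoun — Principle B does not apply; allowed.
— Ingrid: subject of the clause headed by 'blamed'; c-commands the pronoun within its binding domain — blocked (Principle B).
— Laura's wife: subject of the clause headed by 'persuaded'; c-commands the pronoun but lies outside its binding domain — allowed.
— Mona: object of the clause headed by 'persuaded'; c-commands the pronoun but lies outside its binding domain — allowed.
— Zara: object of the matrix clause; c-commands the pronoun but lies outside its binding domain — allowed.

Beth, Laura's wife, Mona, Zara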